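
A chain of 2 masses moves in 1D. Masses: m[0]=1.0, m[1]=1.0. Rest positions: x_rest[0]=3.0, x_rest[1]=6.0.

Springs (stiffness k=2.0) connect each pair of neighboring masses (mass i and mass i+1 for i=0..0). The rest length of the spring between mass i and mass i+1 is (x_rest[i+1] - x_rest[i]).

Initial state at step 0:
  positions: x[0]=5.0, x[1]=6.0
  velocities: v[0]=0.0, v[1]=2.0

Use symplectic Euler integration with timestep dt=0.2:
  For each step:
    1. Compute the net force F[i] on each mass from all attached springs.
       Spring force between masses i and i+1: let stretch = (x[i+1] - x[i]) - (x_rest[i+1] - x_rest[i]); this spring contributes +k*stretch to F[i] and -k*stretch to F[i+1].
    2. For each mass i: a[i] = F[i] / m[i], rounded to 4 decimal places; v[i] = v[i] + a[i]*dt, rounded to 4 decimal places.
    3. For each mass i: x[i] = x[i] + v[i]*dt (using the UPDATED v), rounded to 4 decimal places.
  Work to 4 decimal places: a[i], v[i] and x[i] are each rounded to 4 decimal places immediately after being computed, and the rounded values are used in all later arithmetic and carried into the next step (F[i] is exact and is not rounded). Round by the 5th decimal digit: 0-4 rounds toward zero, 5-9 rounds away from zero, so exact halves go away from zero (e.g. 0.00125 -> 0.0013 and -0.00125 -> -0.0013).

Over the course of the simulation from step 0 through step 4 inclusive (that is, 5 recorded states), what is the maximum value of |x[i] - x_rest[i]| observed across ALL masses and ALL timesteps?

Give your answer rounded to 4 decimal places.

Step 0: x=[5.0000 6.0000] v=[0.0000 2.0000]
Step 1: x=[4.8400 6.5600] v=[-0.8000 2.8000]
Step 2: x=[4.5776 7.2224] v=[-1.3120 3.3120]
Step 3: x=[4.2868 7.9132] v=[-1.4541 3.4541]
Step 4: x=[4.0461 8.5539] v=[-1.2035 3.2035]
Max displacement = 2.5539

Answer: 2.5539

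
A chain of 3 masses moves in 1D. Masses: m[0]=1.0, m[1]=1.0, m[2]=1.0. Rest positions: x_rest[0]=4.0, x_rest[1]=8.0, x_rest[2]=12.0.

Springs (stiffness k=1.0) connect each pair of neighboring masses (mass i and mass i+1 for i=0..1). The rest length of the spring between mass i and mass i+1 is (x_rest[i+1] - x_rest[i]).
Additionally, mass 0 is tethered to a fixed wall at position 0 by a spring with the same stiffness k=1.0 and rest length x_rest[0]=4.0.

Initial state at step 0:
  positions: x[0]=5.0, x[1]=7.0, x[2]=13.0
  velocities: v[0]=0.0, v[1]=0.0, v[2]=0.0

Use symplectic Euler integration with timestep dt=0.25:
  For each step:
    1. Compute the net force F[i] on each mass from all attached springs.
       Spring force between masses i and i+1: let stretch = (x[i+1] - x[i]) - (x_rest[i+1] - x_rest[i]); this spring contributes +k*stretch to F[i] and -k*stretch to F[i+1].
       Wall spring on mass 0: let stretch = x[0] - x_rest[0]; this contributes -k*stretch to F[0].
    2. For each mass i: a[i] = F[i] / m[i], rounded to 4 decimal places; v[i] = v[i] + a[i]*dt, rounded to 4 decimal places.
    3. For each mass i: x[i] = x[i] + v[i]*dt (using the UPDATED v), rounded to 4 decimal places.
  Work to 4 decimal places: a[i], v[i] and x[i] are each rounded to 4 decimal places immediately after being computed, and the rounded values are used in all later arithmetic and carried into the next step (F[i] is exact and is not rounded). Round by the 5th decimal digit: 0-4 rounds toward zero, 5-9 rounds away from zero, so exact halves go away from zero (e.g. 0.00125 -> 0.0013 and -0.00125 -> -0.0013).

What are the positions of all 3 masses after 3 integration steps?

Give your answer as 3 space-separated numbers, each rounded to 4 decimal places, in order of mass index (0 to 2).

Step 0: x=[5.0000 7.0000 13.0000] v=[0.0000 0.0000 0.0000]
Step 1: x=[4.8125 7.2500 12.8750] v=[-0.7500 1.0000 -0.5000]
Step 2: x=[4.4766 7.6992 12.6484] v=[-1.3438 1.7969 -0.9063]
Step 3: x=[4.0623 8.2564 12.3625] v=[-1.6573 2.2286 -1.1436]

Answer: 4.0623 8.2564 12.3625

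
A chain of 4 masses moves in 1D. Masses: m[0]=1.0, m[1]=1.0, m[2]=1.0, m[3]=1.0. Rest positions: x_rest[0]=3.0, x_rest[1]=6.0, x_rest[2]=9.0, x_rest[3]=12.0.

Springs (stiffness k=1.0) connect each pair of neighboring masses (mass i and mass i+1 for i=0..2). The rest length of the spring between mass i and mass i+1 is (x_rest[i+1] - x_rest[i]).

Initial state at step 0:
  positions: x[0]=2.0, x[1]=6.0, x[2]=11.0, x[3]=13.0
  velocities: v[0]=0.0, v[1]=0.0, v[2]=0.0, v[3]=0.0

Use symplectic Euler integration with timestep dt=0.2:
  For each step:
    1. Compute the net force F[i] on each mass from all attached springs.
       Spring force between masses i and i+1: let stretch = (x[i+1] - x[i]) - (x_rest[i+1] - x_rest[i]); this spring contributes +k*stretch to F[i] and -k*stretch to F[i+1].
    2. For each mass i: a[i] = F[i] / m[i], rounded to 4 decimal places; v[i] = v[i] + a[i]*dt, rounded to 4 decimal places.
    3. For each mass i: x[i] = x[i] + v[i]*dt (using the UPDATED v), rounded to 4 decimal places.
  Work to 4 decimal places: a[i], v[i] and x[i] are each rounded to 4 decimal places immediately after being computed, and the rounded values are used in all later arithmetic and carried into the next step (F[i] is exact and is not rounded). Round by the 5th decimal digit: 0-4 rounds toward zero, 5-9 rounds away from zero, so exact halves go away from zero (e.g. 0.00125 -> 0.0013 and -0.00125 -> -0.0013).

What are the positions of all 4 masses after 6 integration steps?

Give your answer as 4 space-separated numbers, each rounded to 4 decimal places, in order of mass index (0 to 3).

Answer: 2.8206 6.4713 9.2555 13.4525

Derivation:
Step 0: x=[2.0000 6.0000 11.0000 13.0000] v=[0.0000 0.0000 0.0000 0.0000]
Step 1: x=[2.0400 6.0400 10.8800 13.0400] v=[0.2000 0.2000 -0.6000 0.2000]
Step 2: x=[2.1200 6.1136 10.6528 13.1136] v=[0.4000 0.3680 -1.1360 0.3680]
Step 3: x=[2.2397 6.2090 10.3425 13.2088] v=[0.5987 0.4771 -1.5517 0.4758]
Step 4: x=[2.3982 6.3110 9.9815 13.3093] v=[0.7926 0.5099 -1.8051 0.5025]
Step 5: x=[2.5932 6.4033 9.6068 13.3967] v=[0.9752 0.4614 -1.8736 0.4369]
Step 6: x=[2.8206 6.4713 9.2555 13.4525] v=[1.1372 0.3401 -1.7563 0.2789]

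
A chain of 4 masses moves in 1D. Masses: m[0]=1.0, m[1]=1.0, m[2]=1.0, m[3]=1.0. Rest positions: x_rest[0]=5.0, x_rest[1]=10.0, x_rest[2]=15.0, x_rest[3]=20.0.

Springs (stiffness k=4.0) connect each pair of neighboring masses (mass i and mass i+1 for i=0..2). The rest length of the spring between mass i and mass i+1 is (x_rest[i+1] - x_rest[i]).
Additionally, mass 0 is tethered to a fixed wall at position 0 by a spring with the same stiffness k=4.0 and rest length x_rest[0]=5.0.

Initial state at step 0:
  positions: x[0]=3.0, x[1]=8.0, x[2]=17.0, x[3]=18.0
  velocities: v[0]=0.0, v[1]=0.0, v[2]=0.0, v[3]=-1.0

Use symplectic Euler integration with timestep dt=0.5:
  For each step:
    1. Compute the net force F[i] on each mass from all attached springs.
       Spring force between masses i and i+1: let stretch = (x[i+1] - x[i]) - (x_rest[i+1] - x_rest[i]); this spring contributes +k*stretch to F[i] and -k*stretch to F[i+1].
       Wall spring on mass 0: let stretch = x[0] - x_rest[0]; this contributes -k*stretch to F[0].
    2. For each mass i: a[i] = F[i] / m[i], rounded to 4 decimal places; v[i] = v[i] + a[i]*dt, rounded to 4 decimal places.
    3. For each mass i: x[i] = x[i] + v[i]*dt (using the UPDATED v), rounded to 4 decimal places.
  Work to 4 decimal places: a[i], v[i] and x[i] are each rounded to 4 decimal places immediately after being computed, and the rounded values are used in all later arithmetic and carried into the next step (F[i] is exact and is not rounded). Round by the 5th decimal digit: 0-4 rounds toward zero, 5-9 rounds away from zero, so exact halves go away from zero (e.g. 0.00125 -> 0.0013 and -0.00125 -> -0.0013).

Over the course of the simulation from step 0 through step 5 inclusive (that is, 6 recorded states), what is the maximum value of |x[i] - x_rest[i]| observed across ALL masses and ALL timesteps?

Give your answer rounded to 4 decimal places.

Answer: 6.0000

Derivation:
Step 0: x=[3.0000 8.0000 17.0000 18.0000] v=[0.0000 0.0000 0.0000 -1.0000]
Step 1: x=[5.0000 12.0000 9.0000 21.5000] v=[4.0000 8.0000 -16.0000 7.0000]
Step 2: x=[9.0000 6.0000 16.5000 17.5000] v=[8.0000 -12.0000 15.0000 -8.0000]
Step 3: x=[1.0000 13.5000 14.5000 17.5000] v=[-16.0000 15.0000 -4.0000 0.0000]
Step 4: x=[4.5000 9.5000 14.5000 19.5000] v=[7.0000 -8.0000 0.0000 4.0000]
Step 5: x=[8.5000 5.5000 14.5000 21.5000] v=[8.0000 -8.0000 0.0000 4.0000]
Max displacement = 6.0000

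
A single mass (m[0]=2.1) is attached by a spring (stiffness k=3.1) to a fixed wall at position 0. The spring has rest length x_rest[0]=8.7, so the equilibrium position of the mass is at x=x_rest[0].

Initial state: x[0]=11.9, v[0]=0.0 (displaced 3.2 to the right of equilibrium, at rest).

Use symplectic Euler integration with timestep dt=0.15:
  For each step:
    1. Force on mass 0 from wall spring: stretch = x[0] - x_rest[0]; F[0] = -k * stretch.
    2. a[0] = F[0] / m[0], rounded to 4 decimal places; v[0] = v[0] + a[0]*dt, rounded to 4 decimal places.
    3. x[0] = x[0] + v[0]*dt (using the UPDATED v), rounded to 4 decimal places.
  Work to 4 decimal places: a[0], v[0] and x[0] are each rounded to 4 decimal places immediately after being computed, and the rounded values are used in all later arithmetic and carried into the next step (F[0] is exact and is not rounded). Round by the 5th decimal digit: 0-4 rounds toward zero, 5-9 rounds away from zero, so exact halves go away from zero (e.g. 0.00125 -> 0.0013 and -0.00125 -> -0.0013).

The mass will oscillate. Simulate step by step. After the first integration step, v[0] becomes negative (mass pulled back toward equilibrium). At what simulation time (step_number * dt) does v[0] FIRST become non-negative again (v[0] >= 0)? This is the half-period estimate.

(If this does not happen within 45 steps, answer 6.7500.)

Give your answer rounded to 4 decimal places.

Answer: 2.7000

Derivation:
Step 0: x=[11.9000] v=[0.0000]
Step 1: x=[11.7937] v=[-0.7086]
Step 2: x=[11.5847] v=[-1.3936]
Step 3: x=[11.2798] v=[-2.0324]
Step 4: x=[10.8893] v=[-2.6036]
Step 5: x=[10.4260] v=[-3.0884]
Step 6: x=[9.9054] v=[-3.4706]
Step 7: x=[9.3448] v=[-3.7375]
Step 8: x=[8.7628] v=[-3.8803]
Step 9: x=[8.1787] v=[-3.8942]
Step 10: x=[7.6119] v=[-3.7788]
Step 11: x=[7.0812] v=[-3.5379]
Step 12: x=[6.6043] v=[-3.1794]
Step 13: x=[6.1970] v=[-2.7153]
Step 14: x=[5.8728] v=[-2.1611]
Step 15: x=[5.6425] v=[-1.5351]
Step 16: x=[5.5138] v=[-0.8581]
Step 17: x=[5.4909] v=[-0.1526]
Step 18: x=[5.5746] v=[0.5580]
First v>=0 after going negative at step 18, time=2.7000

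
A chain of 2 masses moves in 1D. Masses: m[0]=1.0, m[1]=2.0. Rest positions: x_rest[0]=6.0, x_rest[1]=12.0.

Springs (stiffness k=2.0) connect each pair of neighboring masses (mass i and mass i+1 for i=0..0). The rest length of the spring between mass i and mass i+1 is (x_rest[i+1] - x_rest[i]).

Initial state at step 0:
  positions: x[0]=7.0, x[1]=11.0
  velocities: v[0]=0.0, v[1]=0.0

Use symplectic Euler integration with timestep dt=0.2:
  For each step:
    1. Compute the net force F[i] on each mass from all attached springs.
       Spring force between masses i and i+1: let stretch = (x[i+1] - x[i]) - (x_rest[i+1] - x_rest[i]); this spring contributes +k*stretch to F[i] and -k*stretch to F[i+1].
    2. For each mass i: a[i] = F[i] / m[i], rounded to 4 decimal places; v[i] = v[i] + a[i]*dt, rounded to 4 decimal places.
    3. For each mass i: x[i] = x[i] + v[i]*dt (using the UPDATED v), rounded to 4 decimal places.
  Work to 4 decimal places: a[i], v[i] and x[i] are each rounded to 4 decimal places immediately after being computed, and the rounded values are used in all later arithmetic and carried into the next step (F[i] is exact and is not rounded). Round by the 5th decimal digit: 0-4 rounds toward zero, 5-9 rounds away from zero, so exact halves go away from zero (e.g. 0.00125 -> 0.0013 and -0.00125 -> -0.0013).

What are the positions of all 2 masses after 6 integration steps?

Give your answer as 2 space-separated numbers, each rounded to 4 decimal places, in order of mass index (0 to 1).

Answer: 4.8026 12.0988

Derivation:
Step 0: x=[7.0000 11.0000] v=[0.0000 0.0000]
Step 1: x=[6.8400 11.0800] v=[-0.8000 0.4000]
Step 2: x=[6.5392 11.2304] v=[-1.5040 0.7520]
Step 3: x=[6.1337 11.4332] v=[-2.0275 1.0138]
Step 4: x=[5.6722 11.6640] v=[-2.3077 1.1539]
Step 5: x=[5.2100 11.8951] v=[-2.3110 1.1555]
Step 6: x=[4.8026 12.0988] v=[-2.0370 1.0185]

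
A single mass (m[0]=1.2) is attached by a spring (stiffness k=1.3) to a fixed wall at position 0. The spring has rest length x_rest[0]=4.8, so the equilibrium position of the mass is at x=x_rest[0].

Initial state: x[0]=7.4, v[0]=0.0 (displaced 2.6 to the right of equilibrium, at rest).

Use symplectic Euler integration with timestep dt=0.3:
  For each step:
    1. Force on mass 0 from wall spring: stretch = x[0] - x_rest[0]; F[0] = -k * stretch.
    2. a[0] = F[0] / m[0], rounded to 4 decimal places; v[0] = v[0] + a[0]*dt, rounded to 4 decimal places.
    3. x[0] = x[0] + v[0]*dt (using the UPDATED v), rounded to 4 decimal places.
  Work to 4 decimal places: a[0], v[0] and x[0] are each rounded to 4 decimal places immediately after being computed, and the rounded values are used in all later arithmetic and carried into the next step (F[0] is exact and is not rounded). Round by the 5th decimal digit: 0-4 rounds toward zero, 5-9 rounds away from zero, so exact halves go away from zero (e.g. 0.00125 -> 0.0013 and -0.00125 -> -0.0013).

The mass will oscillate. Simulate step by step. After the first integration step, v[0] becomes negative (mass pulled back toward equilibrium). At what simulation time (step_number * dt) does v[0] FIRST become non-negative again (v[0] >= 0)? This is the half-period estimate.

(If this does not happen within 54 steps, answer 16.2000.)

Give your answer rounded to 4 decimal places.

Step 0: x=[7.4000] v=[0.0000]
Step 1: x=[7.1465] v=[-0.8450]
Step 2: x=[6.6642] v=[-1.6076]
Step 3: x=[6.0002] v=[-2.2135]
Step 4: x=[5.2191] v=[-2.6036]
Step 5: x=[4.3972] v=[-2.7398]
Step 6: x=[3.6145] v=[-2.6089]
Step 7: x=[2.9474] v=[-2.2236]
Step 8: x=[2.4610] v=[-1.6215]
Step 9: x=[2.2026] v=[-0.8613]
Step 10: x=[2.1975] v=[-0.0171]
Step 11: x=[2.4461] v=[0.8287]
First v>=0 after going negative at step 11, time=3.3000

Answer: 3.3000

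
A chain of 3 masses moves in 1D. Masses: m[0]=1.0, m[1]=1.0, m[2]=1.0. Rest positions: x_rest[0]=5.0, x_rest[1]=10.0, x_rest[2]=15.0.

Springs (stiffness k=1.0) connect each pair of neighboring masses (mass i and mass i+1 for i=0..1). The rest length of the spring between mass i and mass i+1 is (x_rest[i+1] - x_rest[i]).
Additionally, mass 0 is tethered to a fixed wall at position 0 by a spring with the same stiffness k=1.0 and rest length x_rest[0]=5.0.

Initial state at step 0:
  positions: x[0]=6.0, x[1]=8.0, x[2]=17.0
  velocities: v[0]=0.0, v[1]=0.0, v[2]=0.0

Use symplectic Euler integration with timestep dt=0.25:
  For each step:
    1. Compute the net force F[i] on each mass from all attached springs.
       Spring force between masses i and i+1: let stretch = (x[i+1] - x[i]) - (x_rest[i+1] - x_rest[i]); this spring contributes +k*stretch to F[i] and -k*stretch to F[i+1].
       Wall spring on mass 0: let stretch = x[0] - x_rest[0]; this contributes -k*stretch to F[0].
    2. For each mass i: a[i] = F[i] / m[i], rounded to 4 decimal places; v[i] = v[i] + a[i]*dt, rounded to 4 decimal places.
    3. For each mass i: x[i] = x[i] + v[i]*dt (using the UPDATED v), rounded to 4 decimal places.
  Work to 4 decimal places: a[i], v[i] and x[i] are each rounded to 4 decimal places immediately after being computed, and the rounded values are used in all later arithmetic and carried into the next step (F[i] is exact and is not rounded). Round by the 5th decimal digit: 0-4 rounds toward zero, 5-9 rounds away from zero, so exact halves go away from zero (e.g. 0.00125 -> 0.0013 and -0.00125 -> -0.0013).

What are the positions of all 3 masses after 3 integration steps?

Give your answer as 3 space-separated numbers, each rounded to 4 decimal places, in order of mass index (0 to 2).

Step 0: x=[6.0000 8.0000 17.0000] v=[0.0000 0.0000 0.0000]
Step 1: x=[5.7500 8.4375 16.7500] v=[-1.0000 1.7500 -1.0000]
Step 2: x=[5.3086 9.2266 16.2930] v=[-1.7656 3.1563 -1.8281]
Step 3: x=[4.7803 10.2125 15.7068] v=[-2.1133 3.9434 -2.3447]

Answer: 4.7803 10.2125 15.7068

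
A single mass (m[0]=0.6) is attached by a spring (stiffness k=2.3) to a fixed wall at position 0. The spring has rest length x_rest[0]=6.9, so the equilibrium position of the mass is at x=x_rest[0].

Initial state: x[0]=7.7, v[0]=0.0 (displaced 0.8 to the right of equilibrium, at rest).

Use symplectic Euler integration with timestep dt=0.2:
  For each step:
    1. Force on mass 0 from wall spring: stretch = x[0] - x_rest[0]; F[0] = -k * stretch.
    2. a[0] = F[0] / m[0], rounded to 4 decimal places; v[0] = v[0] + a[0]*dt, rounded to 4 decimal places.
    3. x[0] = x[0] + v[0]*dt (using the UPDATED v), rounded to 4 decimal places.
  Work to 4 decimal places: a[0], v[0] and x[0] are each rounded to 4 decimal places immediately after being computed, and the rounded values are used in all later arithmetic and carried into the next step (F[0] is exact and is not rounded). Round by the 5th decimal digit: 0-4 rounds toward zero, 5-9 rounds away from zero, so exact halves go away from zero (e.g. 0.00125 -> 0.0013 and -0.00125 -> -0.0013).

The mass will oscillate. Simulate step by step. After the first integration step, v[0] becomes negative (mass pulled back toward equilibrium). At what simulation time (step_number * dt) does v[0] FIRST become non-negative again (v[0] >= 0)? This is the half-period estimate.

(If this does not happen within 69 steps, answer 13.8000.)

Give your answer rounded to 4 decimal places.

Step 0: x=[7.7000] v=[0.0000]
Step 1: x=[7.5773] v=[-0.6133]
Step 2: x=[7.3508] v=[-1.1326]
Step 3: x=[7.0552] v=[-1.4782]
Step 4: x=[6.7358] v=[-1.5972]
Step 5: x=[6.4415] v=[-1.4713]
Step 6: x=[6.2175] v=[-1.1198]
Step 7: x=[6.0982] v=[-0.5965]
Step 8: x=[6.1018] v=[0.0182]
First v>=0 after going negative at step 8, time=1.6000

Answer: 1.6000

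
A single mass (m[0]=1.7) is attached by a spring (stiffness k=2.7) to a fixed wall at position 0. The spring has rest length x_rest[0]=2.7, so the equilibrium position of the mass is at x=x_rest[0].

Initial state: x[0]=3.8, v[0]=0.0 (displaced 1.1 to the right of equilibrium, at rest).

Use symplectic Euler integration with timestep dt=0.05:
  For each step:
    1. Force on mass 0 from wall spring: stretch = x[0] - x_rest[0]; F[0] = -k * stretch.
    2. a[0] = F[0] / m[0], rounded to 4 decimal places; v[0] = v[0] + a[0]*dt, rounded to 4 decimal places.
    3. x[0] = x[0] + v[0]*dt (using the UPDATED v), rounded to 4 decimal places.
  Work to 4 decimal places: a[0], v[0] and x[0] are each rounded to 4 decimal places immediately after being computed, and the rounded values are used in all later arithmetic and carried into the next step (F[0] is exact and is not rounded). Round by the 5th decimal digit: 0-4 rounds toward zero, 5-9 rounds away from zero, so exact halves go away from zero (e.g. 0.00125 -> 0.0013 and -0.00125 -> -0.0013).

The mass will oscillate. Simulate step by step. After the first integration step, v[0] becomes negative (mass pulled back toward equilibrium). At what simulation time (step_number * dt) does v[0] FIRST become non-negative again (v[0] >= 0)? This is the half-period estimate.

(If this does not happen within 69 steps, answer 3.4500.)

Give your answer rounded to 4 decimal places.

Step 0: x=[3.8000] v=[0.0000]
Step 1: x=[3.7956] v=[-0.0874]
Step 2: x=[3.7869] v=[-0.1744]
Step 3: x=[3.7739] v=[-0.2607]
Step 4: x=[3.7566] v=[-0.3460]
Step 5: x=[3.7351] v=[-0.4299]
Step 6: x=[3.7095] v=[-0.5121]
Step 7: x=[3.6799] v=[-0.5923]
Step 8: x=[3.6464] v=[-0.6701]
Step 9: x=[3.6091] v=[-0.7453]
Step 10: x=[3.5682] v=[-0.8175]
Step 11: x=[3.5239] v=[-0.8864]
Step 12: x=[3.4763] v=[-0.9518]
Step 13: x=[3.4256] v=[-1.0134]
Step 14: x=[3.3721] v=[-1.0710]
Step 15: x=[3.3159] v=[-1.1244]
Step 16: x=[3.2572] v=[-1.1733]
Step 17: x=[3.1963] v=[-1.2176]
Step 18: x=[3.1335] v=[-1.2570]
Step 19: x=[3.0689] v=[-1.2914]
Step 20: x=[3.0029] v=[-1.3207]
Step 21: x=[2.9357] v=[-1.3448]
Step 22: x=[2.8675] v=[-1.3635]
Step 23: x=[2.7987] v=[-1.3768]
Step 24: x=[2.7295] v=[-1.3846]
Step 25: x=[2.6602] v=[-1.3869]
Step 26: x=[2.5910] v=[-1.3837]
Step 27: x=[2.5223] v=[-1.3750]
Step 28: x=[2.4543] v=[-1.3609]
Step 29: x=[2.3872] v=[-1.3414]
Step 30: x=[2.3214] v=[-1.3166]
Step 31: x=[2.2571] v=[-1.2865]
Step 32: x=[2.1945] v=[-1.2513]
Step 33: x=[2.1339] v=[-1.2112]
Step 34: x=[2.0756] v=[-1.1662]
Step 35: x=[2.0198] v=[-1.1166]
Step 36: x=[1.9667] v=[-1.0626]
Step 37: x=[1.9165] v=[-1.0044]
Step 38: x=[1.8694] v=[-0.9422]
Step 39: x=[1.8256] v=[-0.8762]
Step 40: x=[1.7853] v=[-0.8068]
Step 41: x=[1.7486] v=[-0.7342]
Step 42: x=[1.7157] v=[-0.6587]
Step 43: x=[1.6867] v=[-0.5805]
Step 44: x=[1.6617] v=[-0.5000]
Step 45: x=[1.6408] v=[-0.4175]
Step 46: x=[1.6241] v=[-0.3334]
Step 47: x=[1.6117] v=[-0.2480]
Step 48: x=[1.6036] v=[-0.1616]
Step 49: x=[1.5999] v=[-0.0745]
Step 50: x=[1.6005] v=[0.0129]
First v>=0 after going negative at step 50, time=2.5000

Answer: 2.5000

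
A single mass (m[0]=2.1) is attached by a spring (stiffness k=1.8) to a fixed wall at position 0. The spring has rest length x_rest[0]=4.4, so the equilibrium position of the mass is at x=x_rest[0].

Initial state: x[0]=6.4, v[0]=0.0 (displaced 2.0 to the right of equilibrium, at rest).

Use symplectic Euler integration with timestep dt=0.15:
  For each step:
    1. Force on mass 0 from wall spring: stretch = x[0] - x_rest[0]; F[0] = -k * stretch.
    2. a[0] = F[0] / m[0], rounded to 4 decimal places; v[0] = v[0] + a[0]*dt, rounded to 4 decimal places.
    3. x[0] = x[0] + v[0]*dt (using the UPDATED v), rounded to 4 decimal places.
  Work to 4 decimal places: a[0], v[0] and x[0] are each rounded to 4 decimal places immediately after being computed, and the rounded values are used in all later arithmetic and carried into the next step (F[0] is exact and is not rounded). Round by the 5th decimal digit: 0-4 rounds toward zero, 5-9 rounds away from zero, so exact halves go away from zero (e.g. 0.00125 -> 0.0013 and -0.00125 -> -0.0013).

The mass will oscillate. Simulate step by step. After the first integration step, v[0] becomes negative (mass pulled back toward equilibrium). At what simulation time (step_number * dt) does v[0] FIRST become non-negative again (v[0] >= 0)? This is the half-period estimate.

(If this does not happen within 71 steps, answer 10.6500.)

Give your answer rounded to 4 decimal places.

Step 0: x=[6.4000] v=[0.0000]
Step 1: x=[6.3614] v=[-0.2571]
Step 2: x=[6.2850] v=[-0.5093]
Step 3: x=[6.1722] v=[-0.7517]
Step 4: x=[6.0253] v=[-0.9796]
Step 5: x=[5.8470] v=[-1.1886]
Step 6: x=[5.6408] v=[-1.3746]
Step 7: x=[5.4107] v=[-1.5341]
Step 8: x=[5.1611] v=[-1.6640]
Step 9: x=[4.8968] v=[-1.7619]
Step 10: x=[4.6229] v=[-1.8258]
Step 11: x=[4.3447] v=[-1.8545]
Step 12: x=[4.0676] v=[-1.8474]
Step 13: x=[3.7969] v=[-1.8047]
Step 14: x=[3.5378] v=[-1.7272]
Step 15: x=[3.2953] v=[-1.6164]
Step 16: x=[3.0741] v=[-1.4744]
Step 17: x=[2.8785] v=[-1.3039]
Step 18: x=[2.7123] v=[-1.1083]
Step 19: x=[2.5786] v=[-0.8913]
Step 20: x=[2.4800] v=[-0.6571]
Step 21: x=[2.4185] v=[-0.4102]
Step 22: x=[2.3952] v=[-0.1554]
Step 23: x=[2.4106] v=[0.1024]
First v>=0 after going negative at step 23, time=3.4500

Answer: 3.4500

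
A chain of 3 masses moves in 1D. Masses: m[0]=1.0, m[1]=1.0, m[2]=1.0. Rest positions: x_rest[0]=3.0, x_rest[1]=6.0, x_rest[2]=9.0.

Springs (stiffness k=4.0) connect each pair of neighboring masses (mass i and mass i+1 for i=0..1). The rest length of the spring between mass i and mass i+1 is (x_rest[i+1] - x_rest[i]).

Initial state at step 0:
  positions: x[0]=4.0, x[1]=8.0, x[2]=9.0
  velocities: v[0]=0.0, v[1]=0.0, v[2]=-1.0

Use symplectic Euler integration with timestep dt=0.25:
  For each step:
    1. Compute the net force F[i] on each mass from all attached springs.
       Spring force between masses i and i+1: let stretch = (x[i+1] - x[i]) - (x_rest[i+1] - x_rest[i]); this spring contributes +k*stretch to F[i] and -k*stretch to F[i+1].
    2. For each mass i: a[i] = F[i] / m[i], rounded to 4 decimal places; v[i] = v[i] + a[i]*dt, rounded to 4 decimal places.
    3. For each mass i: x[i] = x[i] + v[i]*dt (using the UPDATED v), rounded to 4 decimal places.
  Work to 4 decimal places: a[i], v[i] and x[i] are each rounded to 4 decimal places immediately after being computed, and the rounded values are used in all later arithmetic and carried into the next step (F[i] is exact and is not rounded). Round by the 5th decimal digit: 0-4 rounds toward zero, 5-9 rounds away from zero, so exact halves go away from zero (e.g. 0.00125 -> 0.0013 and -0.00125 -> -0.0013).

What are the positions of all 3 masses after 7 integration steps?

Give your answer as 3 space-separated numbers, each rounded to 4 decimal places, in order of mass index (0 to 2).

Answer: 2.4031 7.4216 9.4254

Derivation:
Step 0: x=[4.0000 8.0000 9.0000] v=[0.0000 0.0000 -1.0000]
Step 1: x=[4.2500 7.2500 9.2500] v=[1.0000 -3.0000 1.0000]
Step 2: x=[4.5000 6.2500 9.7500] v=[1.0000 -4.0000 2.0000]
Step 3: x=[4.4375 5.6875 10.1250] v=[-0.2500 -2.2500 1.5000]
Step 4: x=[3.9375 5.9219 10.1406] v=[-2.0000 0.9375 0.0625]
Step 5: x=[3.1836 6.7149 9.8516] v=[-3.0156 3.1718 -1.1562]
Step 6: x=[2.5625 7.4092 9.5284] v=[-2.4843 2.7772 -1.2929]
Step 7: x=[2.4031 7.4216 9.4254] v=[-0.6376 0.0497 -0.4121]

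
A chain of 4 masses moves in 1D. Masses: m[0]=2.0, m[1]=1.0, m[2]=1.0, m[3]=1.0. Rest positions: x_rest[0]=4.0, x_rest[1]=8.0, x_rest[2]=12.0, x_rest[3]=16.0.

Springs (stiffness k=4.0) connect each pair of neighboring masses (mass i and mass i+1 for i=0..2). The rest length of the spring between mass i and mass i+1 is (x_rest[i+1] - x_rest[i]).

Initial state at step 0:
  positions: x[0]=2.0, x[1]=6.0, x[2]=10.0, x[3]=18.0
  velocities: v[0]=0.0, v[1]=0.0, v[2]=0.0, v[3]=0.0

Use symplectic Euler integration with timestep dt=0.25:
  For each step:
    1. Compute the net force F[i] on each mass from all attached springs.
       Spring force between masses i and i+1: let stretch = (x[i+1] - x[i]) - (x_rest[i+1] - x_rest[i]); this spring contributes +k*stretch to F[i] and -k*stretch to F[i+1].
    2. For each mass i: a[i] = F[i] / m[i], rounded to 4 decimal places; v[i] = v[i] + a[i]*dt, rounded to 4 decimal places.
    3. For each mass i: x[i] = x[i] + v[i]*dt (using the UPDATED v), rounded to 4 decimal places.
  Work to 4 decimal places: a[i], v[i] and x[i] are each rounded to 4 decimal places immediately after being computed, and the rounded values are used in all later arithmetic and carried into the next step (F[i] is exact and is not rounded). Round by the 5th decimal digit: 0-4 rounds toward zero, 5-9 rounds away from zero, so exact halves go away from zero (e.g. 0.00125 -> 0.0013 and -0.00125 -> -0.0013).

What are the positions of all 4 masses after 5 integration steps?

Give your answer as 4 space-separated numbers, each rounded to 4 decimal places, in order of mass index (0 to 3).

Step 0: x=[2.0000 6.0000 10.0000 18.0000] v=[0.0000 0.0000 0.0000 0.0000]
Step 1: x=[2.0000 6.0000 11.0000 17.0000] v=[0.0000 0.0000 4.0000 -4.0000]
Step 2: x=[2.0000 6.2500 12.2500 15.5000] v=[0.0000 1.0000 5.0000 -6.0000]
Step 3: x=[2.0313 6.9375 12.8125 14.1875] v=[0.1250 2.7500 2.2500 -5.2500]
Step 4: x=[2.1758 7.8672 12.2500 13.5313] v=[0.5781 3.7188 -2.2500 -2.6250]
Step 5: x=[2.5318 8.4698 10.9121 13.5547] v=[1.4238 2.4102 -5.3515 0.0937]

Answer: 2.5318 8.4698 10.9121 13.5547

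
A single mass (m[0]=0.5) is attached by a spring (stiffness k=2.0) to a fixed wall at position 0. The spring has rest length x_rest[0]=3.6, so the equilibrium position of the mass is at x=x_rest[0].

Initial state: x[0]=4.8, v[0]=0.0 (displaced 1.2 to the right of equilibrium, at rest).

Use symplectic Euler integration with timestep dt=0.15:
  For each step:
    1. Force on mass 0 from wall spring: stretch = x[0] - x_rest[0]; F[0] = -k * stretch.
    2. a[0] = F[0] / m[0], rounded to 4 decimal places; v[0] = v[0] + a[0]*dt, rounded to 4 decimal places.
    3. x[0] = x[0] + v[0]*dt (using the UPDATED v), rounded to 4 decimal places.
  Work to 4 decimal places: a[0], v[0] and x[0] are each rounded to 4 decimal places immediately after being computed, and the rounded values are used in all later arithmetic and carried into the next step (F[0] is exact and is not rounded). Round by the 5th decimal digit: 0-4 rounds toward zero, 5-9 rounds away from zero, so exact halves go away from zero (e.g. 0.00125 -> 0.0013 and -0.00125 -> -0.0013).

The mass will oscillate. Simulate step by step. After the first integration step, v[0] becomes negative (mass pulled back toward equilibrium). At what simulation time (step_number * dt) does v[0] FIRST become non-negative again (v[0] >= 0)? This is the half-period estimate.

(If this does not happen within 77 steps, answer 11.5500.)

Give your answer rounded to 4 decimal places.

Answer: 1.6500

Derivation:
Step 0: x=[4.8000] v=[0.0000]
Step 1: x=[4.6920] v=[-0.7200]
Step 2: x=[4.4857] v=[-1.3752]
Step 3: x=[4.1997] v=[-1.9066]
Step 4: x=[3.8597] v=[-2.2664]
Step 5: x=[3.4964] v=[-2.4222]
Step 6: x=[3.1424] v=[-2.3600]
Step 7: x=[2.8296] v=[-2.0854]
Step 8: x=[2.5861] v=[-1.6232]
Step 9: x=[2.4339] v=[-1.0149]
Step 10: x=[2.3866] v=[-0.3152]
Step 11: x=[2.4485] v=[0.4128]
First v>=0 after going negative at step 11, time=1.6500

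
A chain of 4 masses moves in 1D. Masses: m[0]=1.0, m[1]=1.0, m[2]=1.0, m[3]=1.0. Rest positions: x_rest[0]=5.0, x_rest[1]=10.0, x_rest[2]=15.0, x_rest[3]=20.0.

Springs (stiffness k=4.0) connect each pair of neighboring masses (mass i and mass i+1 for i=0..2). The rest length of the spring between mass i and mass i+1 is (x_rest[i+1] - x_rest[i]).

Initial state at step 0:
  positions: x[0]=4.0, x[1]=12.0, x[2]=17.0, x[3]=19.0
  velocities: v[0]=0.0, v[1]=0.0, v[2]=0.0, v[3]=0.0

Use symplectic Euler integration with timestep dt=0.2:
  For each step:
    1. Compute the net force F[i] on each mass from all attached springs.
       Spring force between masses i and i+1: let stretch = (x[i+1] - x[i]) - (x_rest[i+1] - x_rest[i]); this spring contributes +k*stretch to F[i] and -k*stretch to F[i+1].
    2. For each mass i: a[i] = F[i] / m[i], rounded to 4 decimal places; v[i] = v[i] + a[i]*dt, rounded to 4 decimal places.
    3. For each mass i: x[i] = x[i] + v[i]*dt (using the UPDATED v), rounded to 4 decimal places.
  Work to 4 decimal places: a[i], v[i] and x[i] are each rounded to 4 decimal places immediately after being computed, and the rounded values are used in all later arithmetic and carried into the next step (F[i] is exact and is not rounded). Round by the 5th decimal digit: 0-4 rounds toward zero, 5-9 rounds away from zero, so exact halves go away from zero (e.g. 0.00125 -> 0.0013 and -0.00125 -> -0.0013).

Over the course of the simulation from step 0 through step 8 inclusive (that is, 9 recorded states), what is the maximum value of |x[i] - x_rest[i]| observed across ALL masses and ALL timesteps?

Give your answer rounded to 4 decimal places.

Step 0: x=[4.0000 12.0000 17.0000 19.0000] v=[0.0000 0.0000 0.0000 0.0000]
Step 1: x=[4.4800 11.5200 16.5200 19.4800] v=[2.4000 -2.4000 -2.4000 2.4000]
Step 2: x=[5.2864 10.7136 15.7136 20.2864] v=[4.0320 -4.0320 -4.0320 4.0320]
Step 3: x=[6.1612 9.8388 14.8388 21.1612] v=[4.3738 -4.3738 -4.3738 4.3738]
Step 4: x=[6.8244 9.1756 14.1756 21.8244] v=[3.3159 -3.3159 -3.3159 3.3159]
Step 5: x=[7.0638 8.9362 13.9362 22.0638] v=[1.1969 -1.1969 -1.1969 1.1969]
Step 6: x=[6.8028 9.1972 14.1972 21.8028] v=[-1.3052 1.3052 1.3052 -1.3052]
Step 7: x=[6.1249 9.8751 14.8751 21.1249] v=[-3.3897 3.3897 3.3897 -3.3897]
Step 8: x=[5.2470 10.7530 15.7530 20.2470] v=[-4.3895 4.3895 4.3895 -4.3895]
Max displacement = 2.0638

Answer: 2.0638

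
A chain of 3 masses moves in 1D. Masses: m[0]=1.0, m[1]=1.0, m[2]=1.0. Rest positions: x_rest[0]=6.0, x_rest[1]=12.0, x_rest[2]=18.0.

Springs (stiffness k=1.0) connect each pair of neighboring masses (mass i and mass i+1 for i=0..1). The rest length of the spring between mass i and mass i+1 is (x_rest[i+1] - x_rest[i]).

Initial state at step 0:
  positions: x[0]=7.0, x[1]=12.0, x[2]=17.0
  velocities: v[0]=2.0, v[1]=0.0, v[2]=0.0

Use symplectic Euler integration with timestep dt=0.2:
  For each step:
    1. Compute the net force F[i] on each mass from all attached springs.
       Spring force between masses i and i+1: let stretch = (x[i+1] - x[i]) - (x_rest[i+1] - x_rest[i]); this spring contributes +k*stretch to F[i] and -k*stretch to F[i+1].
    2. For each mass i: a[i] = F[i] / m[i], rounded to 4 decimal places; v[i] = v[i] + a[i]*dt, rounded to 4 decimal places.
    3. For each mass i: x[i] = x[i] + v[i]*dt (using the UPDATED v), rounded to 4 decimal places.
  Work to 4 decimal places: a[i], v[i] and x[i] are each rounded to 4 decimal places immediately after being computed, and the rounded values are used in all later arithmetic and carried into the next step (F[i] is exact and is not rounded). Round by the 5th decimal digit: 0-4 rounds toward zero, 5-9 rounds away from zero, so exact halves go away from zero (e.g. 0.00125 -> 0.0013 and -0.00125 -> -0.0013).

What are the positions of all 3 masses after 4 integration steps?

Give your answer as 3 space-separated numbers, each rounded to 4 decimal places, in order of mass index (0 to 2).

Answer: 8.0711 12.1487 17.3802

Derivation:
Step 0: x=[7.0000 12.0000 17.0000] v=[2.0000 0.0000 0.0000]
Step 1: x=[7.3600 12.0000 17.0400] v=[1.8000 0.0000 0.2000]
Step 2: x=[7.6656 12.0160 17.1184] v=[1.5280 0.0800 0.3920]
Step 3: x=[7.9052 12.0621 17.2327] v=[1.1981 0.2304 0.5715]
Step 4: x=[8.0711 12.1487 17.3802] v=[0.8295 0.4331 0.7374]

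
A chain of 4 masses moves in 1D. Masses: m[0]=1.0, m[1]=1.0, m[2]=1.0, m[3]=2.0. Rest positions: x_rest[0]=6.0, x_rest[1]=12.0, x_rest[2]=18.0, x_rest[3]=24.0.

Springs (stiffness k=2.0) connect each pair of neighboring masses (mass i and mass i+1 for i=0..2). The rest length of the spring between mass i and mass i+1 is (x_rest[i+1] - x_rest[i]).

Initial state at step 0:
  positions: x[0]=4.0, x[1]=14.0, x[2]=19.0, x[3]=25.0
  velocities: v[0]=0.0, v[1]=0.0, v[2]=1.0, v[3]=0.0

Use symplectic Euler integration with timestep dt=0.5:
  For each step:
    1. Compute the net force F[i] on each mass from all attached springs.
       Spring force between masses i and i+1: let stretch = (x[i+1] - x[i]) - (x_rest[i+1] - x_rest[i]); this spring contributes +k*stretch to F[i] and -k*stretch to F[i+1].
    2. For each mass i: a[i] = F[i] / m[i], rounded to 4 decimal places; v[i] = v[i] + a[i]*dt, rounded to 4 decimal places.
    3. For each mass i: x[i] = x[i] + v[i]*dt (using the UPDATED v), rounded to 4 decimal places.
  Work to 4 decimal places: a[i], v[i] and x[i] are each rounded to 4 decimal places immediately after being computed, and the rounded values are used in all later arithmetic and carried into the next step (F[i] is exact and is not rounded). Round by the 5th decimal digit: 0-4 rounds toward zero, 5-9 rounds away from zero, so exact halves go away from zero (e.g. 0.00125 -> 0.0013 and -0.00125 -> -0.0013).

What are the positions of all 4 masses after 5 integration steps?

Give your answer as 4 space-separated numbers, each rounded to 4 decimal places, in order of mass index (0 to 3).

Step 0: x=[4.0000 14.0000 19.0000 25.0000] v=[0.0000 0.0000 1.0000 0.0000]
Step 1: x=[6.0000 11.5000 20.0000 25.0000] v=[4.0000 -5.0000 2.0000 0.0000]
Step 2: x=[7.7500 10.5000 19.2500 25.2500] v=[3.5000 -2.0000 -1.5000 0.5000]
Step 3: x=[7.8750 12.5000 17.1250 25.5000] v=[0.2500 4.0000 -4.2500 0.5000]
Step 4: x=[7.3125 14.5000 16.8750 25.1563] v=[-1.1250 4.0000 -0.5000 -0.6875]
Step 5: x=[7.3438 14.0938 19.5782 24.2422] v=[0.0625 -0.8125 5.4063 -1.8282]

Answer: 7.3438 14.0938 19.5782 24.2422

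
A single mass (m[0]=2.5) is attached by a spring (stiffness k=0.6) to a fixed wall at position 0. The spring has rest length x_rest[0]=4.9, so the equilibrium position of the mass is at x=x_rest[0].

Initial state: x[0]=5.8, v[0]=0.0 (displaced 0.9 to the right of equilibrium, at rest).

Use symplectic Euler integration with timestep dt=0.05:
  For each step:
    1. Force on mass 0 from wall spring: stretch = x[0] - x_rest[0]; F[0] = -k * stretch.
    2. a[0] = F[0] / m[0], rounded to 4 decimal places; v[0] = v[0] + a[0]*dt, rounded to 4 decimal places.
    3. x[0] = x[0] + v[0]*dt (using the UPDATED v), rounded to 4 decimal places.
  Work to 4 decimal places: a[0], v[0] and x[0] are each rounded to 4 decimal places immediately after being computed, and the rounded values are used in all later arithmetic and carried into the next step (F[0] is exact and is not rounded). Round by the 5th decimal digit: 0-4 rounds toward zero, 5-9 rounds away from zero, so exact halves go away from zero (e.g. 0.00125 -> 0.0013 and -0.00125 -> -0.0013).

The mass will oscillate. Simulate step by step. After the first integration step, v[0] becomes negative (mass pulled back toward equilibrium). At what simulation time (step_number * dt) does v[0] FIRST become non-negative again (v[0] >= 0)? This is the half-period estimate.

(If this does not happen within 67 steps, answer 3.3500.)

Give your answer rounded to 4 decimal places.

Answer: 3.3500

Derivation:
Step 0: x=[5.8000] v=[0.0000]
Step 1: x=[5.7995] v=[-0.0108]
Step 2: x=[5.7984] v=[-0.0216]
Step 3: x=[5.7968] v=[-0.0324]
Step 4: x=[5.7946] v=[-0.0432]
Step 5: x=[5.7919] v=[-0.0539]
Step 6: x=[5.7887] v=[-0.0646]
Step 7: x=[5.7849] v=[-0.0753]
Step 8: x=[5.7806] v=[-0.0859]
Step 9: x=[5.7758] v=[-0.0965]
Step 10: x=[5.7705] v=[-0.1070]
Step 11: x=[5.7646] v=[-0.1174]
Step 12: x=[5.7582] v=[-0.1278]
Step 13: x=[5.7513] v=[-0.1381]
Step 14: x=[5.7439] v=[-0.1483]
Step 15: x=[5.7360] v=[-0.1584]
Step 16: x=[5.7276] v=[-0.1684]
Step 17: x=[5.7187] v=[-0.1783]
Step 18: x=[5.7093] v=[-0.1881]
Step 19: x=[5.6994] v=[-0.1978]
Step 20: x=[5.6890] v=[-0.2074]
Step 21: x=[5.6782] v=[-0.2169]
Step 22: x=[5.6669] v=[-0.2262]
Step 23: x=[5.6551] v=[-0.2354]
Step 24: x=[5.6429] v=[-0.2445]
Step 25: x=[5.6302] v=[-0.2534]
Step 26: x=[5.6171] v=[-0.2622]
Step 27: x=[5.6036] v=[-0.2708]
Step 28: x=[5.5896] v=[-0.2792]
Step 29: x=[5.5752] v=[-0.2875]
Step 30: x=[5.5604] v=[-0.2956]
Step 31: x=[5.5452] v=[-0.3035]
Step 32: x=[5.5296] v=[-0.3112]
Step 33: x=[5.5137] v=[-0.3188]
Step 34: x=[5.4974] v=[-0.3262]
Step 35: x=[5.4807] v=[-0.3334]
Step 36: x=[5.4637] v=[-0.3404]
Step 37: x=[5.4463] v=[-0.3472]
Step 38: x=[5.4286] v=[-0.3538]
Step 39: x=[5.4106] v=[-0.3601]
Step 40: x=[5.3923] v=[-0.3662]
Step 41: x=[5.3737] v=[-0.3721]
Step 42: x=[5.3548] v=[-0.3778]
Step 43: x=[5.3356] v=[-0.3833]
Step 44: x=[5.3162] v=[-0.3885]
Step 45: x=[5.2965] v=[-0.3935]
Step 46: x=[5.2766] v=[-0.3983]
Step 47: x=[5.2565] v=[-0.4028]
Step 48: x=[5.2361] v=[-0.4071]
Step 49: x=[5.2155] v=[-0.4111]
Step 50: x=[5.1948] v=[-0.4149]
Step 51: x=[5.1739] v=[-0.4184]
Step 52: x=[5.1528] v=[-0.4217]
Step 53: x=[5.1316] v=[-0.4247]
Step 54: x=[5.1102] v=[-0.4275]
Step 55: x=[5.0887] v=[-0.4300]
Step 56: x=[5.0671] v=[-0.4323]
Step 57: x=[5.0454] v=[-0.4343]
Step 58: x=[5.0236] v=[-0.4360]
Step 59: x=[5.0017] v=[-0.4375]
Step 60: x=[4.9798] v=[-0.4387]
Step 61: x=[4.9578] v=[-0.4397]
Step 62: x=[4.9358] v=[-0.4404]
Step 63: x=[4.9138] v=[-0.4408]
Step 64: x=[4.8918] v=[-0.4410]
Step 65: x=[4.8698] v=[-0.4409]
Step 66: x=[4.8478] v=[-0.4405]
Step 67: x=[4.8258] v=[-0.4399]
v[0] did not become non-negative within 67 steps; using fallback time=3.3500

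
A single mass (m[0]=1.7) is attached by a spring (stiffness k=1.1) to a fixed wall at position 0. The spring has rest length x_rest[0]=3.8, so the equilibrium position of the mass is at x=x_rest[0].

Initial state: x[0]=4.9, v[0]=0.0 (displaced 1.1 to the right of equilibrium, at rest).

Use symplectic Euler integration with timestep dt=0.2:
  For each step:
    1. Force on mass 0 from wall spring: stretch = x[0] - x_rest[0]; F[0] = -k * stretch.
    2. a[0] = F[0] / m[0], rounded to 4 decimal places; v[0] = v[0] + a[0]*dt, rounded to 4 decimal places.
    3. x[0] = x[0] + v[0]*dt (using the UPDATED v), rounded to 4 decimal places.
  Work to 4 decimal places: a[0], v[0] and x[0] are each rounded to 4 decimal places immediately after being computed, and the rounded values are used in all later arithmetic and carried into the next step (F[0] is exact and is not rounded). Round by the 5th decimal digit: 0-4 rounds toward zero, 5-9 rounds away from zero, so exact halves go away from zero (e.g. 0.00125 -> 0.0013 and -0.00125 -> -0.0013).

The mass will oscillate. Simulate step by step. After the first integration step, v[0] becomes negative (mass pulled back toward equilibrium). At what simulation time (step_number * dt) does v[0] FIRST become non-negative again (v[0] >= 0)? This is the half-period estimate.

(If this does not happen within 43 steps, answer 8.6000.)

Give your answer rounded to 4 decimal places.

Step 0: x=[4.9000] v=[0.0000]
Step 1: x=[4.8715] v=[-0.1424]
Step 2: x=[4.8153] v=[-0.2811]
Step 3: x=[4.7328] v=[-0.4125]
Step 4: x=[4.6262] v=[-0.5332]
Step 5: x=[4.4982] v=[-0.6401]
Step 6: x=[4.3521] v=[-0.7305]
Step 7: x=[4.1917] v=[-0.8019]
Step 8: x=[4.0212] v=[-0.8526]
Step 9: x=[3.8450] v=[-0.8812]
Step 10: x=[3.6676] v=[-0.8870]
Step 11: x=[3.4936] v=[-0.8699]
Step 12: x=[3.3276] v=[-0.8302]
Step 13: x=[3.1738] v=[-0.7691]
Step 14: x=[3.0362] v=[-0.6881]
Step 15: x=[2.9183] v=[-0.5893]
Step 16: x=[2.8233] v=[-0.4752]
Step 17: x=[2.7535] v=[-0.3488]
Step 18: x=[2.7108] v=[-0.2134]
Step 19: x=[2.6963] v=[-0.0724]
Step 20: x=[2.7104] v=[0.0704]
First v>=0 after going negative at step 20, time=4.0000

Answer: 4.0000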